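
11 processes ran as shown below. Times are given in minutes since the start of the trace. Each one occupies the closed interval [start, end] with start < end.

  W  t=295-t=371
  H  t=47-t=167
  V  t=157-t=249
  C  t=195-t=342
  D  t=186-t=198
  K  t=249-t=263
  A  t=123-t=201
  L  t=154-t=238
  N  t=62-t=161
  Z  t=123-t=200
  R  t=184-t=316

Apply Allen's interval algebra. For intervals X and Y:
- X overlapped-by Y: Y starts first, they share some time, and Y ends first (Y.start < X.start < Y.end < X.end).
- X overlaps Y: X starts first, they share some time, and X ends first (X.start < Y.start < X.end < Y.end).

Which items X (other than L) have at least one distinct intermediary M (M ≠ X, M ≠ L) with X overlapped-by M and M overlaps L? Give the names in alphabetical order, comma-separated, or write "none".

A, C, R, V, Z

Target L = [t=154, t=238].
Intermediaries M with M overlaps L: A, H, N, Z.
Via A — items with X overlapped-by A: C, R, V.
Via H — items with X overlapped-by H: A, V, Z.
Via N — items with X overlapped-by N: A, V, Z.
Via Z — items with X overlapped-by Z: C, R, V.
Union: A, C, R, V, Z.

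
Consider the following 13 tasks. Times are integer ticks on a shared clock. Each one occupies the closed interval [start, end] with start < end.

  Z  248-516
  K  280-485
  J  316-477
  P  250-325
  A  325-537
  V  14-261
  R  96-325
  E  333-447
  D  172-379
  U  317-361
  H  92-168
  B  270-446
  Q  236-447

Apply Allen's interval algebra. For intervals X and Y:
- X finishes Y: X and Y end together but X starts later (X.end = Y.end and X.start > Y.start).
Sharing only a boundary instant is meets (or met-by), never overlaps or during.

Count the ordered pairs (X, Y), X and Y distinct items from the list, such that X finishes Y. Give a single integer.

Checking all 156 ordered pairs for relation 'finishes'; matching pairs in alphabetical order:
(E, Q): E finishes Q ✓
(P, R): P finishes R ✓
Count: 2.

2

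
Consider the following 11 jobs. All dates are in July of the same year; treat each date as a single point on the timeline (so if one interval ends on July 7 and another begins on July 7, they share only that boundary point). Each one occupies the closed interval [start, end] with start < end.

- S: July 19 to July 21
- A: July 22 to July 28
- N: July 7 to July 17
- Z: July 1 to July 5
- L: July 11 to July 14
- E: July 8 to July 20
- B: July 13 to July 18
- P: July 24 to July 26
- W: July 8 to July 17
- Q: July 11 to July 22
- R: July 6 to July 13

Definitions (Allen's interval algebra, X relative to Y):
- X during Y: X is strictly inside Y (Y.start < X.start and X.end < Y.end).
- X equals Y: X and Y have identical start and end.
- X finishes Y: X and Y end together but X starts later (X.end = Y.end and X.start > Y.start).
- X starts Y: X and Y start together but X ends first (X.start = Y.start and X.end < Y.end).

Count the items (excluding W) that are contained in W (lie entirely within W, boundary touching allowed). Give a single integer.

1

Target W = [July 8, July 17].
A [July 22, July 28] → after → no.
B [July 13, July 18] → overlapped-by → no.
E [July 8, July 20] → started-by → no.
L [July 11, July 14] → during → counts.
N [July 7, July 17] → finished-by → no.
P [July 24, July 26] → after → no.
Q [July 11, July 22] → overlapped-by → no.
R [July 6, July 13] → overlaps → no.
S [July 19, July 21] → after → no.
Z [July 1, July 5] → before → no.
Total: 1.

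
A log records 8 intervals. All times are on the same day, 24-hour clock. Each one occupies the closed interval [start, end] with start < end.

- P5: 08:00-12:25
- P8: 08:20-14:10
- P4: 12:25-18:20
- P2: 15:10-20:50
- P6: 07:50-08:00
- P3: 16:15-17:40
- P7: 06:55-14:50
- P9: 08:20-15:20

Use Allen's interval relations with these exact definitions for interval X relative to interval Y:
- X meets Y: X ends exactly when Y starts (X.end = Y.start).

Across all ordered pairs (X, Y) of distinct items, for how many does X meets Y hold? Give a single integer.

Checking all 56 ordered pairs for relation 'meets'; matching pairs in alphabetical order:
(P5, P4): P5 meets P4 ✓
(P6, P5): P6 meets P5 ✓
Count: 2.

2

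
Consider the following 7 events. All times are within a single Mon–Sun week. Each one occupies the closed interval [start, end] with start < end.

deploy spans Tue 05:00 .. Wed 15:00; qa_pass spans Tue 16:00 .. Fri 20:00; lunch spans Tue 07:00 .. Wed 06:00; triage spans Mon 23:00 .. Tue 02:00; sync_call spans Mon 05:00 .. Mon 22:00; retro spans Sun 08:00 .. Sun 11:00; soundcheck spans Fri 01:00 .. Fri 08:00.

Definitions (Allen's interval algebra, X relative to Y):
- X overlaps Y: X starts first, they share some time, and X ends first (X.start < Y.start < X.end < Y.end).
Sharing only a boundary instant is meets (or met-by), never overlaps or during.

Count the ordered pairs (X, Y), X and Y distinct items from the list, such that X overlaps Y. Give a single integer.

Checking all 42 ordered pairs for relation 'overlaps'; matching pairs in alphabetical order:
(deploy, qa_pass): deploy overlaps qa_pass ✓
(lunch, qa_pass): lunch overlaps qa_pass ✓
Count: 2.

2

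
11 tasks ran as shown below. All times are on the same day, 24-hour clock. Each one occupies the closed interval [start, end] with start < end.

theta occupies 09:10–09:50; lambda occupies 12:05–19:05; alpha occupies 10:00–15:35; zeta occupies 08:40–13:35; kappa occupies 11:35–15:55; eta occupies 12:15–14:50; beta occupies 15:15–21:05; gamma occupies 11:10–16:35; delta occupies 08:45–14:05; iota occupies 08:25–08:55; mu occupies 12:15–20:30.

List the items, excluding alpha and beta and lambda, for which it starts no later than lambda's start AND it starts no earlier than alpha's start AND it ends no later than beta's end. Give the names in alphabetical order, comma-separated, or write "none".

Conditions: its start is no later than lambda's start (X.start <= 12:05) AND its start is no earlier than alpha's start (X.start >= 10:00) AND its end is no later than beta's end (X.end <= 21:05).
delta: start 08:45 <= 12:05? ✓; start 08:45 >= 10:00? ✗; end 14:05 <= 21:05? ✓ → no.
eta: start 12:15 <= 12:05? ✗; start 12:15 >= 10:00? ✓; end 14:50 <= 21:05? ✓ → no.
gamma: start 11:10 <= 12:05? ✓; start 11:10 >= 10:00? ✓; end 16:35 <= 21:05? ✓ → yes.
iota: start 08:25 <= 12:05? ✓; start 08:25 >= 10:00? ✗; end 08:55 <= 21:05? ✓ → no.
kappa: start 11:35 <= 12:05? ✓; start 11:35 >= 10:00? ✓; end 15:55 <= 21:05? ✓ → yes.
mu: start 12:15 <= 12:05? ✗; start 12:15 >= 10:00? ✓; end 20:30 <= 21:05? ✓ → no.
theta: start 09:10 <= 12:05? ✓; start 09:10 >= 10:00? ✗; end 09:50 <= 21:05? ✓ → no.
zeta: start 08:40 <= 12:05? ✓; start 08:40 >= 10:00? ✗; end 13:35 <= 21:05? ✓ → no.
Result: gamma, kappa.

gamma, kappa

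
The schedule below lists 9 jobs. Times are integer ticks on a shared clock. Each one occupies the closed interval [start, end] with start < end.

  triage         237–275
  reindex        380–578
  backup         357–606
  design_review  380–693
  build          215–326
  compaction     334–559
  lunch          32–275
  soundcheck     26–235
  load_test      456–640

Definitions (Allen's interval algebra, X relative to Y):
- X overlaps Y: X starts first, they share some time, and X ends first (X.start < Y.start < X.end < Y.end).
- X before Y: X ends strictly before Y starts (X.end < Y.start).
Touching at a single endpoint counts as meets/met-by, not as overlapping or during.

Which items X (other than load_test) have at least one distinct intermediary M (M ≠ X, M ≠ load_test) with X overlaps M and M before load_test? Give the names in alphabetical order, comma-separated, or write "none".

lunch, soundcheck

Target load_test = [456, 640].
Intermediaries M with M before load_test: build, lunch, soundcheck, triage.
Via build — items with X overlaps build: lunch, soundcheck.
Via lunch — items with X overlaps lunch: soundcheck.
Via soundcheck — items with X overlaps soundcheck: none.
Via triage — items with X overlaps triage: none.
Union: lunch, soundcheck.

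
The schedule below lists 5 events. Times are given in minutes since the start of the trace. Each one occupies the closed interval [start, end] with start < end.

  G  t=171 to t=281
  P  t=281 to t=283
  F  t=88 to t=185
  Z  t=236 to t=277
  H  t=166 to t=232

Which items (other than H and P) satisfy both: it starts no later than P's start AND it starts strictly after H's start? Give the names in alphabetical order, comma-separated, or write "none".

Conditions: its start is no later than P's start (X.start <= t=281) AND its start is strictly after H's start (X.start > t=166).
F: start t=88 <= t=281? ✓; start t=88 > t=166? ✗ → no.
G: start t=171 <= t=281? ✓; start t=171 > t=166? ✓ → yes.
Z: start t=236 <= t=281? ✓; start t=236 > t=166? ✓ → yes.
Result: G, Z.

G, Z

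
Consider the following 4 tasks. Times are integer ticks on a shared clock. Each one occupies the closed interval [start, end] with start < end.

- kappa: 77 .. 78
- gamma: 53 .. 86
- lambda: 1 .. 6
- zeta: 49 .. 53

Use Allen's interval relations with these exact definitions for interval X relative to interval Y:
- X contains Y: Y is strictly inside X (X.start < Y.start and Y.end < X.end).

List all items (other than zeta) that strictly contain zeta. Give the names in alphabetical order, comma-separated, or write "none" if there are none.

none

Target zeta = [49, 53].
gamma [53, 86] → met-by → no.
kappa [77, 78] → after → no.
lambda [1, 6] → before → no.
Result: none.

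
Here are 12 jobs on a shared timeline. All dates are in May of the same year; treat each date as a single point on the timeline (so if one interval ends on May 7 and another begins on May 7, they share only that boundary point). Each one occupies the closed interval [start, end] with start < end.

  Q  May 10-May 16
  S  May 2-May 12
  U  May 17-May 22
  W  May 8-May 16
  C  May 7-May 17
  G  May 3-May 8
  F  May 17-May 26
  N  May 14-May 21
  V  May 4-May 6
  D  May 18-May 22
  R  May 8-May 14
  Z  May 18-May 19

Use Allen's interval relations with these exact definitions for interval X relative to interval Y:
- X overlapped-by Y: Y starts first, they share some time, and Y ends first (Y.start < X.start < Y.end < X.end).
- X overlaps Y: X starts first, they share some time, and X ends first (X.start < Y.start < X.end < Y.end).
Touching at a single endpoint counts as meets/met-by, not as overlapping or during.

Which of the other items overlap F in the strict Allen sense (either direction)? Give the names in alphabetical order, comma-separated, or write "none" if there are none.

Target F = [May 17, May 26].
C [May 7, May 17] → meets → no.
D [May 18, May 22] → during → no.
G [May 3, May 8] → before → no.
N [May 14, May 21] → overlaps → yes.
Q [May 10, May 16] → before → no.
R [May 8, May 14] → before → no.
S [May 2, May 12] → before → no.
U [May 17, May 22] → starts → no.
V [May 4, May 6] → before → no.
W [May 8, May 16] → before → no.
Z [May 18, May 19] → during → no.
Result: N.

N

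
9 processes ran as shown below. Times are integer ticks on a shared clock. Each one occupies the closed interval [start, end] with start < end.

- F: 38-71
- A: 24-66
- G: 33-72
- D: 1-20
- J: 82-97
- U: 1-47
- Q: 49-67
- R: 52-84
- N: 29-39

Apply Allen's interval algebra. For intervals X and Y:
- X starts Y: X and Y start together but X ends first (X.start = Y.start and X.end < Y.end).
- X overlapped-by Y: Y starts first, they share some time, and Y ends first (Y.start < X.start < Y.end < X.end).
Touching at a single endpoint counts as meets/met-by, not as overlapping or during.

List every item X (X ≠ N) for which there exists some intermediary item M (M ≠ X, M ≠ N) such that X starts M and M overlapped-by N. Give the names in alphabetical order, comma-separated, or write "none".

Target N = [29, 39].
Intermediaries M with M overlapped-by N: F, G.
Via F — items with X starts F: none.
Via G — items with X starts G: none.
Union: none.

none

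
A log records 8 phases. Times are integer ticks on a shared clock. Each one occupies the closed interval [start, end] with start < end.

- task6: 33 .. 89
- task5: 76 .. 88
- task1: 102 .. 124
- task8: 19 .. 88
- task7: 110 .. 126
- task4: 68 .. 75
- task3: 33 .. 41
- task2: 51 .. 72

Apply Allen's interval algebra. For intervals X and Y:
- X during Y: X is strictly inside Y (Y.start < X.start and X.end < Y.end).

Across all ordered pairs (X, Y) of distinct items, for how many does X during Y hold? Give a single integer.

6

Checking all 56 ordered pairs for relation 'during'; matching pairs in alphabetical order:
(task2, task6): task2 during task6 ✓
(task2, task8): task2 during task8 ✓
(task3, task8): task3 during task8 ✓
(task4, task6): task4 during task6 ✓
(task4, task8): task4 during task8 ✓
(task5, task6): task5 during task6 ✓
Count: 6.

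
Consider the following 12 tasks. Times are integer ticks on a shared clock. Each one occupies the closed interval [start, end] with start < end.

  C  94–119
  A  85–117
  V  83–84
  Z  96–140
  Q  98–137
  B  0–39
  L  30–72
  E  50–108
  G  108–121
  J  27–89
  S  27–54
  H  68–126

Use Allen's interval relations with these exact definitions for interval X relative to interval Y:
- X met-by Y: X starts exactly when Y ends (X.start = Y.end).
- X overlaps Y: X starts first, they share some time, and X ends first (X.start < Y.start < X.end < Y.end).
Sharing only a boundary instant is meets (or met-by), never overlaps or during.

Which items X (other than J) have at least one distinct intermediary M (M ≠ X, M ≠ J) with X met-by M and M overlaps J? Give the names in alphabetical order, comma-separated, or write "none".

Target J = [27, 89].
Intermediaries M with M overlaps J: B.
Via B — items with X met-by B: none.
Union: none.

none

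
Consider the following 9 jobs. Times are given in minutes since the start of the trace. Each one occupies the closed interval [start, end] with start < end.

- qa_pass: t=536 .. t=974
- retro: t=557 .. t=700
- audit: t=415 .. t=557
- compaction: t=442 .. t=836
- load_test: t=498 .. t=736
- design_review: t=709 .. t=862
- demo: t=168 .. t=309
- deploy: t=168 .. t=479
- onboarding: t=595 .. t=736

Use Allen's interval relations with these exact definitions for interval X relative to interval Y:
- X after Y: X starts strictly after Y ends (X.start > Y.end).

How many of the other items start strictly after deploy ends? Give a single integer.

5

Target deploy = [t=168, t=479].
audit [t=415, t=557] → overlapped-by → no.
compaction [t=442, t=836] → overlapped-by → no.
demo [t=168, t=309] → starts → no.
design_review [t=709, t=862] → after → counts.
load_test [t=498, t=736] → after → counts.
onboarding [t=595, t=736] → after → counts.
qa_pass [t=536, t=974] → after → counts.
retro [t=557, t=700] → after → counts.
Total: 5.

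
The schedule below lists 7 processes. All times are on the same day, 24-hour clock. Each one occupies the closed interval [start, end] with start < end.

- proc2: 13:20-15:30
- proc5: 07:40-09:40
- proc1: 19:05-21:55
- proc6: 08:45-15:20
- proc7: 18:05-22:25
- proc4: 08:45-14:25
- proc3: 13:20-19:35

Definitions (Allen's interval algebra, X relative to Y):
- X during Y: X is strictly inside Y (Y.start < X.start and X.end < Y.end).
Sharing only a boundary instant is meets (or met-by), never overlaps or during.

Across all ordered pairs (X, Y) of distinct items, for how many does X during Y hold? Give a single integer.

1

Checking all 42 ordered pairs for relation 'during'; matching pairs in alphabetical order:
(proc1, proc7): proc1 during proc7 ✓
Count: 1.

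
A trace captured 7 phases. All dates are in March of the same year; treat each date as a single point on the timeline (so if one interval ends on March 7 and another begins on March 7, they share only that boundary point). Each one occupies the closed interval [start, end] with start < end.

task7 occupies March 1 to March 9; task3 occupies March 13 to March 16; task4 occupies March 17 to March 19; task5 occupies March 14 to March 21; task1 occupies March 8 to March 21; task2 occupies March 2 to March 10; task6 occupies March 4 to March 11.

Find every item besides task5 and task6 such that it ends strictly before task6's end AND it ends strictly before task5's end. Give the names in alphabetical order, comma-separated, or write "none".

Conditions: its end is strictly before task6's end (X.end < March 11) AND its end is strictly before task5's end (X.end < March 21).
task1: end March 21 < March 11? ✗; end March 21 < March 21? ✗ → no.
task2: end March 10 < March 11? ✓; end March 10 < March 21? ✓ → yes.
task3: end March 16 < March 11? ✗; end March 16 < March 21? ✓ → no.
task4: end March 19 < March 11? ✗; end March 19 < March 21? ✓ → no.
task7: end March 9 < March 11? ✓; end March 9 < March 21? ✓ → yes.
Result: task2, task7.

task2, task7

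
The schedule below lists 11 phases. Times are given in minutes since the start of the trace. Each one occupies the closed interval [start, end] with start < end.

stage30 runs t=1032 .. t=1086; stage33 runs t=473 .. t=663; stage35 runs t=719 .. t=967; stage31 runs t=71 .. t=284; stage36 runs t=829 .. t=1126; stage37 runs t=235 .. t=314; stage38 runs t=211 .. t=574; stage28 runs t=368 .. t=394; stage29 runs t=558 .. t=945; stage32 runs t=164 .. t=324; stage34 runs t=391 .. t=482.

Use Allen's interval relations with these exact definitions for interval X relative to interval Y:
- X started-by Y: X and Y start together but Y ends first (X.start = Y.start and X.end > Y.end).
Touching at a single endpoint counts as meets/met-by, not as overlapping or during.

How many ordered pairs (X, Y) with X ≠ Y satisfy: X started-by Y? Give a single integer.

0

Checking all 110 ordered pairs for relation 'started-by'; matching pairs in alphabetical order:
No pair satisfies it.
Count: 0.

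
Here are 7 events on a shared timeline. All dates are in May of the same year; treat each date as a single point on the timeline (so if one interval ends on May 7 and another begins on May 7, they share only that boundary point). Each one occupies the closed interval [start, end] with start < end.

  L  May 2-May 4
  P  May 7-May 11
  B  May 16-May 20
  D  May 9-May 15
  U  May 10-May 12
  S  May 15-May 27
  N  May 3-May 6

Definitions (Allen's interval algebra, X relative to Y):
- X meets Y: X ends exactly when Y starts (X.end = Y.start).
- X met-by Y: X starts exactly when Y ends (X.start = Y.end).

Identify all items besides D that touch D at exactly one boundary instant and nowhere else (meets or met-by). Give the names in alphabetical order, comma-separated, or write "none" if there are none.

Target D = [May 9, May 15].
B [May 16, May 20] → after → no.
L [May 2, May 4] → before → no.
N [May 3, May 6] → before → no.
P [May 7, May 11] → overlaps → no.
S [May 15, May 27] → met-by → yes.
U [May 10, May 12] → during → no.
Result: S.

S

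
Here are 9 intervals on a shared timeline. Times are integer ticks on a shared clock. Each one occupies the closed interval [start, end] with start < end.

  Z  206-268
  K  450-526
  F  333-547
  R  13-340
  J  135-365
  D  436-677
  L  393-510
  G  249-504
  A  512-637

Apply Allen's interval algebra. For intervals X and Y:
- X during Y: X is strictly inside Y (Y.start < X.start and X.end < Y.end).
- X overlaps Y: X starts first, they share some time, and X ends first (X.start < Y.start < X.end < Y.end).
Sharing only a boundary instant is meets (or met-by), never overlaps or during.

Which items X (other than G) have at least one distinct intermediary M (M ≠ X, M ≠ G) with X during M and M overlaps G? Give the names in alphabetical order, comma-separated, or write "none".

Target G = [249, 504].
Intermediaries M with M overlaps G: J, R, Z.
Via J — items with X during J: Z.
Via R — items with X during R: Z.
Via Z — items with X during Z: none.
Union: Z.

Z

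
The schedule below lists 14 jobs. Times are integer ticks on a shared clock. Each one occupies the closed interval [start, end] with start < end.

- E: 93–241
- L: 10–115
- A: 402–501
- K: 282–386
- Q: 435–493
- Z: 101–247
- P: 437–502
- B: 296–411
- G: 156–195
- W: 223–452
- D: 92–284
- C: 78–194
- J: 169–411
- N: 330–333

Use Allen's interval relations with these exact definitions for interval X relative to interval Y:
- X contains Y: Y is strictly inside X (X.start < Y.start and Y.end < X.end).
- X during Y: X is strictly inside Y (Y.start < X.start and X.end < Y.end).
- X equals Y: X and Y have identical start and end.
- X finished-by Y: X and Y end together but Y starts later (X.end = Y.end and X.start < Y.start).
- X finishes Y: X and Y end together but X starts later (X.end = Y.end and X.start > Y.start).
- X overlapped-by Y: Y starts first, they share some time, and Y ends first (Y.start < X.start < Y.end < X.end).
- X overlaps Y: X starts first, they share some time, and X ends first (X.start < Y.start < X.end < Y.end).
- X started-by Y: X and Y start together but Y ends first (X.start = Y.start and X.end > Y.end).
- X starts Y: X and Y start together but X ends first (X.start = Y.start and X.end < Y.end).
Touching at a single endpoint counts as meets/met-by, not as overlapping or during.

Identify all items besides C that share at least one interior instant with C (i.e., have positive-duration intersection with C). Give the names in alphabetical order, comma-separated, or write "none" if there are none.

Target C = [78, 194].
A [402, 501] → after → no.
B [296, 411] → after → no.
D [92, 284] → overlapped-by → yes.
E [93, 241] → overlapped-by → yes.
G [156, 195] → overlapped-by → yes.
J [169, 411] → overlapped-by → yes.
K [282, 386] → after → no.
L [10, 115] → overlaps → yes.
N [330, 333] → after → no.
P [437, 502] → after → no.
Q [435, 493] → after → no.
W [223, 452] → after → no.
Z [101, 247] → overlapped-by → yes.
Result: D, E, G, J, L, Z.

D, E, G, J, L, Z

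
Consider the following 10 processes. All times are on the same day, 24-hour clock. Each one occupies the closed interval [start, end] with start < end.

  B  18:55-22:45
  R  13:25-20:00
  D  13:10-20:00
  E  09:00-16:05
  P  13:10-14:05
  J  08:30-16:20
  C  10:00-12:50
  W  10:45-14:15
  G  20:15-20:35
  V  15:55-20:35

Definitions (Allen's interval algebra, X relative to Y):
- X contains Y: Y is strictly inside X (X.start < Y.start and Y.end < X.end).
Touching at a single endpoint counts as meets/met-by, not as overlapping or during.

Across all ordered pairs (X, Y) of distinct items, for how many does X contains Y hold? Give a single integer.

9

Checking all 90 ordered pairs for relation 'contains'; matching pairs in alphabetical order:
(B, G): B contains G ✓
(E, C): E contains C ✓
(E, P): E contains P ✓
(E, W): E contains W ✓
(J, C): J contains C ✓
(J, E): J contains E ✓
(J, P): J contains P ✓
(J, W): J contains W ✓
(W, P): W contains P ✓
Count: 9.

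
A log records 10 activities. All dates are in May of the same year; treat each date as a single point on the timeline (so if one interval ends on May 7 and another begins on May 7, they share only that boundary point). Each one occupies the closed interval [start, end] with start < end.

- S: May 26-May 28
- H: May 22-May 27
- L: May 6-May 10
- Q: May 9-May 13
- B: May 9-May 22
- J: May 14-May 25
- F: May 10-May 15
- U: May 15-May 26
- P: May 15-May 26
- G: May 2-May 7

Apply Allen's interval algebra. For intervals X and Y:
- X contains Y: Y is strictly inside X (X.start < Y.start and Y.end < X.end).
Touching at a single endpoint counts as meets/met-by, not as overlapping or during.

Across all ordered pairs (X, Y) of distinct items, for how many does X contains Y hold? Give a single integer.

1

Checking all 90 ordered pairs for relation 'contains'; matching pairs in alphabetical order:
(B, F): B contains F ✓
Count: 1.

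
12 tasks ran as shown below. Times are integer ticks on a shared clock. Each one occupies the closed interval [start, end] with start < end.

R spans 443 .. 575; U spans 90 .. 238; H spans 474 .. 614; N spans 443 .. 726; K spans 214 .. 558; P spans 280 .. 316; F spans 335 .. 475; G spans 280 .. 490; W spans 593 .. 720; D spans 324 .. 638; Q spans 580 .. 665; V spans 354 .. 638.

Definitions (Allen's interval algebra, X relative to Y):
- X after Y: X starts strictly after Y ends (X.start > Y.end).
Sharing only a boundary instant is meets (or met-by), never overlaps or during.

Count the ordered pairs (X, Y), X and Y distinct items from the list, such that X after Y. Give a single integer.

Checking all 132 ordered pairs for relation 'after'; matching pairs in alphabetical order:
(D, P): D after P ✓
(D, U): D after U ✓
(F, P): F after P ✓
(F, U): F after U ✓
(G, U): G after U ✓
(H, P): H after P ✓
(H, U): H after U ✓
(N, P): N after P ✓
(N, U): N after U ✓
(P, U): P after U ✓
(Q, F): Q after F ✓
(Q, G): Q after G ✓
(Q, K): Q after K ✓
(Q, P): Q after P ✓
(Q, R): Q after R ✓
(Q, U): Q after U ✓
(R, P): R after P ✓
(R, U): R after U ✓
(V, P): V after P ✓
(V, U): V after U ✓
(W, F): W after F ✓
(W, G): W after G ✓
(W, K): W after K ✓
(W, P): W after P ✓
... plus 2 further pairs not listed.
Count: 26.

26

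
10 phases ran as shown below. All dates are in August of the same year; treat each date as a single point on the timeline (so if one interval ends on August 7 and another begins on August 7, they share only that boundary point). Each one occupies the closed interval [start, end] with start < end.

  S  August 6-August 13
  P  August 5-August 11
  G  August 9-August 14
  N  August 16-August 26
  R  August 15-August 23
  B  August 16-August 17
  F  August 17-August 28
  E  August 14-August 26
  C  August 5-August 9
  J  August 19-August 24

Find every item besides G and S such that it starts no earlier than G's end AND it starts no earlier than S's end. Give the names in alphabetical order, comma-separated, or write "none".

Conditions: its start is no earlier than G's end (X.start >= August 14) AND its start is no earlier than S's end (X.start >= August 13).
B: start August 16 >= August 14? ✓; start August 16 >= August 13? ✓ → yes.
C: start August 5 >= August 14? ✗; start August 5 >= August 13? ✗ → no.
E: start August 14 >= August 14? ✓; start August 14 >= August 13? ✓ → yes.
F: start August 17 >= August 14? ✓; start August 17 >= August 13? ✓ → yes.
J: start August 19 >= August 14? ✓; start August 19 >= August 13? ✓ → yes.
N: start August 16 >= August 14? ✓; start August 16 >= August 13? ✓ → yes.
P: start August 5 >= August 14? ✗; start August 5 >= August 13? ✗ → no.
R: start August 15 >= August 14? ✓; start August 15 >= August 13? ✓ → yes.
Result: B, E, F, J, N, R.

B, E, F, J, N, R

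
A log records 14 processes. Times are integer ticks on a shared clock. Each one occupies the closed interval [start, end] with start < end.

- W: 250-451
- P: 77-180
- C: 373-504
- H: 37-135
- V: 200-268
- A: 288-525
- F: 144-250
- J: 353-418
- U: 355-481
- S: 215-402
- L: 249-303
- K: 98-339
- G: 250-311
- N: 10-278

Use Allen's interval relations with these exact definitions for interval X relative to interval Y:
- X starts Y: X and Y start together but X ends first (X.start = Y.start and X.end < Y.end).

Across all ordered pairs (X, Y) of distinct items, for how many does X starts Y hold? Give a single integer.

1

Checking all 182 ordered pairs for relation 'starts'; matching pairs in alphabetical order:
(G, W): G starts W ✓
Count: 1.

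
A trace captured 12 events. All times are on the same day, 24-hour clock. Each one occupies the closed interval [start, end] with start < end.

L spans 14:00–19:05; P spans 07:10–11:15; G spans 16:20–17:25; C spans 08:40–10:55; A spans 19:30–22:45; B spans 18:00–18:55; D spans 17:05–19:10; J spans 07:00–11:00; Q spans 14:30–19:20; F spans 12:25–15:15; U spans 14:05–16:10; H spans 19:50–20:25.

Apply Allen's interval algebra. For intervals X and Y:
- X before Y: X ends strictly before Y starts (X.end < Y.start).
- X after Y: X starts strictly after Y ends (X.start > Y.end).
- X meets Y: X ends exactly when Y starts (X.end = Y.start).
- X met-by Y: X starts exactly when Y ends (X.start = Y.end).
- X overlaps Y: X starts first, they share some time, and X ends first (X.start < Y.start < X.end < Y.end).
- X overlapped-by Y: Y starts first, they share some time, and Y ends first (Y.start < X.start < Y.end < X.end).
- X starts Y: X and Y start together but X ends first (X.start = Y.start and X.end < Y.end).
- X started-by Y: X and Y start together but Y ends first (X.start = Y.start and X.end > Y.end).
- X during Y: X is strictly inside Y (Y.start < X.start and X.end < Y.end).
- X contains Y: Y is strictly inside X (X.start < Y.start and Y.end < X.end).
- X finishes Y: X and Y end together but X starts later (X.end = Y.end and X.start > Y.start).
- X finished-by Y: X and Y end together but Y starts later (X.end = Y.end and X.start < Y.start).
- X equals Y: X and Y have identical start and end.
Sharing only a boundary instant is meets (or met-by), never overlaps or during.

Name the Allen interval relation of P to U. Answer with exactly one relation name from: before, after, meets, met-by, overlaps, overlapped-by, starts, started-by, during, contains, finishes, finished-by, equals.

P = [07:10, 11:15]; U = [14:05, 16:10].
Compare endpoints: P.start < U.start, P.start < U.end, P.end < U.start, P.end < U.end.
That pattern is 'before'.

before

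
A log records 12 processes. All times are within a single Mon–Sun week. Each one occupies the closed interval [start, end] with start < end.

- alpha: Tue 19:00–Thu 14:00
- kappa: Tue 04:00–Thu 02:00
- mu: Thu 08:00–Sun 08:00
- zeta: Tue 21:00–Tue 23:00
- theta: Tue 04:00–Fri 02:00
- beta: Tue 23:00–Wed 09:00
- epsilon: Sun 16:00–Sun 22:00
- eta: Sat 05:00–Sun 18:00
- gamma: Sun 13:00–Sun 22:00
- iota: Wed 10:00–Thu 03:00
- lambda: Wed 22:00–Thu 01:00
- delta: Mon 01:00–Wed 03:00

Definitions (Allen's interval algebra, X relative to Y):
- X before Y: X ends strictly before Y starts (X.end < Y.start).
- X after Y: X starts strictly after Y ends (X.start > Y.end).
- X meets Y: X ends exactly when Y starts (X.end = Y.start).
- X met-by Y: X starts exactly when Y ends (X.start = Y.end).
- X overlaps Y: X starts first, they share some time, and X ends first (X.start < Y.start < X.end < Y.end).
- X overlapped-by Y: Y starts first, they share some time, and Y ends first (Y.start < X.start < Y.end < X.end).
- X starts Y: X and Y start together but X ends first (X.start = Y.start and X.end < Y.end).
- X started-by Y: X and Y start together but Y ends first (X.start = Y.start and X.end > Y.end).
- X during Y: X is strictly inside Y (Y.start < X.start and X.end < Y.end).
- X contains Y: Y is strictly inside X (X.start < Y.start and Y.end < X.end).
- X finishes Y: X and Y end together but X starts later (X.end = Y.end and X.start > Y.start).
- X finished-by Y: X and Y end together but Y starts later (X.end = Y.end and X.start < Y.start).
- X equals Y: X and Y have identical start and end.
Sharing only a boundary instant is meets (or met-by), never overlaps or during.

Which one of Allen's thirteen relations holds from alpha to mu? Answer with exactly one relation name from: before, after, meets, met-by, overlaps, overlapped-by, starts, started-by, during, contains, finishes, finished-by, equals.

alpha = [Tue 19:00, Thu 14:00]; mu = [Thu 08:00, Sun 08:00].
Compare endpoints: alpha.start < mu.start, alpha.start < mu.end, alpha.end > mu.start, alpha.end < mu.end.
That pattern is 'overlaps'.

overlaps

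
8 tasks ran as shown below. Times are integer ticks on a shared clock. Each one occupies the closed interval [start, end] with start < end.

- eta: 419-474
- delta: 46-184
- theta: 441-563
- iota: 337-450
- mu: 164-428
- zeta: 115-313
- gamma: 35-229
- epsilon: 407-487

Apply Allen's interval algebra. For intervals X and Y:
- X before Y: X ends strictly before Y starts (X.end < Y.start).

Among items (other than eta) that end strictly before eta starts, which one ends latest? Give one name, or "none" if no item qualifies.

Target eta = [419, 474].
delta [46, 184] → before → candidate.
epsilon [407, 487] → contains → excluded.
gamma [35, 229] → before → candidate.
iota [337, 450] → overlaps → excluded.
mu [164, 428] → overlaps → excluded.
theta [441, 563] → overlapped-by → excluded.
zeta [115, 313] → before → candidate.
Among candidates, latest end is 313 → zeta.

zeta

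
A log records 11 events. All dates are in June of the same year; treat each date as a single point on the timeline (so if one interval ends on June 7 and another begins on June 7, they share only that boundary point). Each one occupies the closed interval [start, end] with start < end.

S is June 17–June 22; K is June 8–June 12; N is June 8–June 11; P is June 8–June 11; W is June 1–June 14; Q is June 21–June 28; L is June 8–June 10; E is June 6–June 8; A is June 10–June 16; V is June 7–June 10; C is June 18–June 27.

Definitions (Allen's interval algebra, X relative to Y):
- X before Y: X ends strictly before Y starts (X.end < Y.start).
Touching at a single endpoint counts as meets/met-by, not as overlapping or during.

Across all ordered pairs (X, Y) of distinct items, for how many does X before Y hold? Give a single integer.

25

Checking all 110 ordered pairs for relation 'before'; matching pairs in alphabetical order:
(A, C): A before C ✓
(A, Q): A before Q ✓
(A, S): A before S ✓
(E, A): E before A ✓
(E, C): E before C ✓
(E, Q): E before Q ✓
(E, S): E before S ✓
(K, C): K before C ✓
(K, Q): K before Q ✓
(K, S): K before S ✓
(L, C): L before C ✓
(L, Q): L before Q ✓
(L, S): L before S ✓
(N, C): N before C ✓
(N, Q): N before Q ✓
(N, S): N before S ✓
(P, C): P before C ✓
(P, Q): P before Q ✓
(P, S): P before S ✓
(V, C): V before C ✓
(V, Q): V before Q ✓
(V, S): V before S ✓
(W, C): W before C ✓
(W, Q): W before Q ✓
... plus 1 further pairs not listed.
Count: 25.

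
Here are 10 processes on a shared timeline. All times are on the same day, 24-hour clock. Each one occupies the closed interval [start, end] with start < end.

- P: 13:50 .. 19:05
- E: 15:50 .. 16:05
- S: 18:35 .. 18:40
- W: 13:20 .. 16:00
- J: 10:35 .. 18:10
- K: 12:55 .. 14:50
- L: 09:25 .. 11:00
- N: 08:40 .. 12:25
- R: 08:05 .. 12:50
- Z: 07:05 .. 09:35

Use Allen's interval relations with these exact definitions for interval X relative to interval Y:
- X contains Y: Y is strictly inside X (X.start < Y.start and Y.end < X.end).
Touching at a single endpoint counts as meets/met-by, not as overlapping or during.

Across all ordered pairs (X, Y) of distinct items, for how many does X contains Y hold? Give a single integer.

Checking all 90 ordered pairs for relation 'contains'; matching pairs in alphabetical order:
(J, E): J contains E ✓
(J, K): J contains K ✓
(J, W): J contains W ✓
(N, L): N contains L ✓
(P, E): P contains E ✓
(P, S): P contains S ✓
(R, L): R contains L ✓
(R, N): R contains N ✓
Count: 8.

8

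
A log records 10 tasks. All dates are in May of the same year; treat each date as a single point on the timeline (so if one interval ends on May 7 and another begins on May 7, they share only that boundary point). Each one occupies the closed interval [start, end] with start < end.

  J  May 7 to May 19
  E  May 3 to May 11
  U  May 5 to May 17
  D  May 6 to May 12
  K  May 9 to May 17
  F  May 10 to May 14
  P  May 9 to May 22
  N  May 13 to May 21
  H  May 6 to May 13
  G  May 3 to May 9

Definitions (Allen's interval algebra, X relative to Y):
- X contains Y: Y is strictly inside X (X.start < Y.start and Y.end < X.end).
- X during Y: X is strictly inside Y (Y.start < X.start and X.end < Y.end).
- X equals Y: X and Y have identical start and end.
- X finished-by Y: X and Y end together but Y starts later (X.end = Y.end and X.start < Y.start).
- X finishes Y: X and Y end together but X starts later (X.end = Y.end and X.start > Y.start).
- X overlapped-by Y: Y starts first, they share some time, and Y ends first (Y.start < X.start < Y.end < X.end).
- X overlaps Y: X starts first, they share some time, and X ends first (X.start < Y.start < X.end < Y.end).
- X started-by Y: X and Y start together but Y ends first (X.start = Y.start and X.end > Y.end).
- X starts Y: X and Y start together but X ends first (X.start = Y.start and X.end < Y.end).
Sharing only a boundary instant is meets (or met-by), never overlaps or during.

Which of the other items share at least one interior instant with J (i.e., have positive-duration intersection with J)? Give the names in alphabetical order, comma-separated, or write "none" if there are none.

Target J = [May 7, May 19].
D [May 6, May 12] → overlaps → yes.
E [May 3, May 11] → overlaps → yes.
F [May 10, May 14] → during → yes.
G [May 3, May 9] → overlaps → yes.
H [May 6, May 13] → overlaps → yes.
K [May 9, May 17] → during → yes.
N [May 13, May 21] → overlapped-by → yes.
P [May 9, May 22] → overlapped-by → yes.
U [May 5, May 17] → overlaps → yes.
Result: D, E, F, G, H, K, N, P, U.

D, E, F, G, H, K, N, P, U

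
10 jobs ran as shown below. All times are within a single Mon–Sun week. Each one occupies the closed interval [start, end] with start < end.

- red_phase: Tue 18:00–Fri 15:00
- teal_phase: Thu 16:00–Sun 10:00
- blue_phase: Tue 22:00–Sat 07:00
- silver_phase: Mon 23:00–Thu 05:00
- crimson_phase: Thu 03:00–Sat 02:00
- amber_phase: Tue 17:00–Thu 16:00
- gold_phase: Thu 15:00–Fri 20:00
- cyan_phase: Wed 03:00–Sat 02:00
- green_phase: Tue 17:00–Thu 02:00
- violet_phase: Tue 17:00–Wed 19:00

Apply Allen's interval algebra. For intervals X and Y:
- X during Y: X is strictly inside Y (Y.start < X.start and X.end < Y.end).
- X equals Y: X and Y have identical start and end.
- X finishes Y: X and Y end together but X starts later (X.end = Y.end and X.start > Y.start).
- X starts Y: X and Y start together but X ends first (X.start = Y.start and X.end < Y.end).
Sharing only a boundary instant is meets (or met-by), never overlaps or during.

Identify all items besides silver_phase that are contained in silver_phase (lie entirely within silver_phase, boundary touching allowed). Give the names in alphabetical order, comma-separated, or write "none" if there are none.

green_phase, violet_phase

Target silver_phase = [Mon 23:00, Thu 05:00].
amber_phase [Tue 17:00, Thu 16:00] → overlapped-by → no.
blue_phase [Tue 22:00, Sat 07:00] → overlapped-by → no.
crimson_phase [Thu 03:00, Sat 02:00] → overlapped-by → no.
cyan_phase [Wed 03:00, Sat 02:00] → overlapped-by → no.
gold_phase [Thu 15:00, Fri 20:00] → after → no.
green_phase [Tue 17:00, Thu 02:00] → during → yes.
red_phase [Tue 18:00, Fri 15:00] → overlapped-by → no.
teal_phase [Thu 16:00, Sun 10:00] → after → no.
violet_phase [Tue 17:00, Wed 19:00] → during → yes.
Result: green_phase, violet_phase.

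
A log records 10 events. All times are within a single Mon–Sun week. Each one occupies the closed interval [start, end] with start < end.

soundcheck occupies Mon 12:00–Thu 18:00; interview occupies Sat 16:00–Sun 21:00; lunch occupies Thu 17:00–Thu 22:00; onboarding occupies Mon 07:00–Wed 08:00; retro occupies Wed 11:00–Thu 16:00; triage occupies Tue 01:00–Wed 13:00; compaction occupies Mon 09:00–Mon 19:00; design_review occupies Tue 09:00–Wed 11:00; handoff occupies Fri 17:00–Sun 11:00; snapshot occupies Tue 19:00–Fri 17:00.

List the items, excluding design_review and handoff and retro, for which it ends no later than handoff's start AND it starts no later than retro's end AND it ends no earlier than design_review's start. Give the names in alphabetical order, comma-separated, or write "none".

onboarding, snapshot, soundcheck, triage

Conditions: its end is no later than handoff's start (X.end <= Fri 17:00) AND its start is no later than retro's end (X.start <= Thu 16:00) AND its end is no earlier than design_review's start (X.end >= Tue 09:00).
compaction: end Mon 19:00 <= Fri 17:00? ✓; start Mon 09:00 <= Thu 16:00? ✓; end Mon 19:00 >= Tue 09:00? ✗ → no.
interview: end Sun 21:00 <= Fri 17:00? ✗; start Sat 16:00 <= Thu 16:00? ✗; end Sun 21:00 >= Tue 09:00? ✓ → no.
lunch: end Thu 22:00 <= Fri 17:00? ✓; start Thu 17:00 <= Thu 16:00? ✗; end Thu 22:00 >= Tue 09:00? ✓ → no.
onboarding: end Wed 08:00 <= Fri 17:00? ✓; start Mon 07:00 <= Thu 16:00? ✓; end Wed 08:00 >= Tue 09:00? ✓ → yes.
snapshot: end Fri 17:00 <= Fri 17:00? ✓; start Tue 19:00 <= Thu 16:00? ✓; end Fri 17:00 >= Tue 09:00? ✓ → yes.
soundcheck: end Thu 18:00 <= Fri 17:00? ✓; start Mon 12:00 <= Thu 16:00? ✓; end Thu 18:00 >= Tue 09:00? ✓ → yes.
triage: end Wed 13:00 <= Fri 17:00? ✓; start Tue 01:00 <= Thu 16:00? ✓; end Wed 13:00 >= Tue 09:00? ✓ → yes.
Result: onboarding, snapshot, soundcheck, triage.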